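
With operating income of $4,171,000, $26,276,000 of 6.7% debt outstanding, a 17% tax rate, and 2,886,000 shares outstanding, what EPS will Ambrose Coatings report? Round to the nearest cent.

$0.69

Interest = $1,760,492.00, so EBT = $4,171,000 − $1,760,492.00 = $2,410,508.00.
After tax at 17%: net income = $2,410,508.00 × 0.83 = $2,000,721.64.
EPS = $2,000,721.64 ÷ 2,886,000 = $0.69.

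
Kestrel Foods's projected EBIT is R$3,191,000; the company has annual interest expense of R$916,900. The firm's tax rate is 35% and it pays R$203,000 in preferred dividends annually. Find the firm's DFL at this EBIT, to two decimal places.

Interest = R$916,900.00.
Preferred dividends grossed up pre-tax: R$203,000 / (1 − 0.35) = R$312,307.69.
DFL = EBIT ÷ [EBIT − I − D_p/(1−t)] = R$3,191,000 ÷ [R$3,191,000 − R$916,900.00 − R$312,307.69] = R$3,191,000 ÷ R$1,961,792.31 = 1.6266.

1.63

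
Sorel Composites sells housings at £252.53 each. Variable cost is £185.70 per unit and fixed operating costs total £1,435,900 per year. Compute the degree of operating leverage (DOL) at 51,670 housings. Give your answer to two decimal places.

At 51,670 units, contribution = 51,670 × £66.83 = £3,453,106.10.
EBIT = £3,453,106.10 − £1,435,900 = £2,017,206.10.
Degree of operating leverage = £3,453,106.10 / £2,017,206.10 = 1.7118.

1.71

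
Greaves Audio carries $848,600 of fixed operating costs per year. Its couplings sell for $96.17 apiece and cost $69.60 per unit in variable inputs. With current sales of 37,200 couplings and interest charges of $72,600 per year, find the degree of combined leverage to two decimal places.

Contribution at this volume is 37,200 × $26.57 = $988,404.00.
Subtracting fixed costs: EBIT = $988,404.00 − $848,600 = $139,804.00. Interest = $72,600.00, so EBIT − I = $67,204.00.
Degree of total leverage = total CM / (EBIT − interest) = $988,404.00 / $67,204.00 = 14.7075.

14.71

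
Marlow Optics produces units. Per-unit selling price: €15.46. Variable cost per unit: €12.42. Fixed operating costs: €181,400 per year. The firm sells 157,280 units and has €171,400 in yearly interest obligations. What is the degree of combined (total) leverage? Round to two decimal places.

3.81

Contribution at this volume is 157,280 × €3.04 = €478,131.20.
Subtracting fixed costs: EBIT = €478,131.20 − €181,400 = €296,731.20. Interest = €171,400.00, so EBIT − I = €125,331.20.
DCL = contribution ÷ (EBIT − I) = €478,131.20 ÷ €125,331.20 = 3.8149.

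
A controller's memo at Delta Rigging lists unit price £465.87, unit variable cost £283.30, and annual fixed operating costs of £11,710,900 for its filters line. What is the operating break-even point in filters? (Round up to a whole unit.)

64,145 filters

Unit CM = price − variable cost = £465.87 − £283.30 = £182.57.
Break-even Q = £11,710,900 / £182.57 = 64,144.71 → 64,145 filters.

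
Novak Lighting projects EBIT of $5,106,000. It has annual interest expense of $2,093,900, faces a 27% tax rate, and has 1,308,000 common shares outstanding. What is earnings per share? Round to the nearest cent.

$1.68

Interest = $2,093,900.00, so EBT = $5,106,000 − $2,093,900.00 = $3,012,100.00.
After tax at 27%: net income = $3,012,100.00 × 0.73 = $2,198,833.00.
Per share: $2,198,833.00 / 1,308,000 shares = $1.68.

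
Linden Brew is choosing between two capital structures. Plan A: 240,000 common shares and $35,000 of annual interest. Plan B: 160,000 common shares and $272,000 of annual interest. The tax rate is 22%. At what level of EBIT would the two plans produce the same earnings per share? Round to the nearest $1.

Set EPS_A = EPS_B: (EBIT − $35,000)(1 − 0.22) ÷ 240,000 = (EBIT − $272,000)(1 − 0.22) ÷ 160,000.
Cancelling (1 − t) and cross-multiplying: 160,000·(EBIT − 35,000) = 240,000·(EBIT − 272,000).
EBIT × (240,000 − 160,000) = 272,000 × 240,000 − 35,000 × 160,000 = 59,680,000,000, so EBIT = 59,680,000,000 ÷ 80,000 = 746,000.00.

$746,000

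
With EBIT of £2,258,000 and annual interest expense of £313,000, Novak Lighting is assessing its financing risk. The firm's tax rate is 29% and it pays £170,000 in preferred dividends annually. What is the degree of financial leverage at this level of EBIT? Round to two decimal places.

1.32

Annual interest charges come to £313,000.00.
Preferred dividends grossed up pre-tax: £170,000 / (1 − 0.29) = £239,436.62.
DFL = EBIT ÷ [EBIT − I − D_p/(1−t)] = £2,258,000 ÷ [£2,258,000 − £313,000.00 − £239,436.62] = £2,258,000 ÷ £1,705,563.38 = 1.3239.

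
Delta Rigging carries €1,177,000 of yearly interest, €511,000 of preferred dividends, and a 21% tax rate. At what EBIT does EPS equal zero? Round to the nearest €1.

€1,823,835

Preferred dividends are paid after tax, so their pre-tax equivalent is €511,000 ÷ (1 − 0.21) = €646,835.44.
Financial break-even EBIT = interest + D_p ÷ (1 − t) = €1,177,000 + €646,835.44 = €1,823,835.44.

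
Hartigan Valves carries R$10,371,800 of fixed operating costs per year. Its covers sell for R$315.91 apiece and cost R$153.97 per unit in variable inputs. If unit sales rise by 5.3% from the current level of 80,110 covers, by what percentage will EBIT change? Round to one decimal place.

Contribution at this volume is 80,110 × R$161.94 = R$12,973,013.40.
Subtracting fixed costs: EBIT = R$12,973,013.40 − R$10,371,800 = R$2,601,213.40.
DOL = contribution ÷ EBIT = R$12,973,013.40 ÷ R$2,601,213.40 = 4.9873.
So EBIT moves 4.9873 × (+5.3%) = +26.4%.

+26.4%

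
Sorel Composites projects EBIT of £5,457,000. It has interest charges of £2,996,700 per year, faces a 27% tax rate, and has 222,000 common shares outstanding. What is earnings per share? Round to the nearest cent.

Pre-tax income = £5,457,000 − £2,996,700.00 = £2,460,300.00.
Net income = £2,460,300.00 × (1 − 0.27) = £1,796,019.00.
Per share: £1,796,019.00 / 222,000 shares = £8.09.

£8.09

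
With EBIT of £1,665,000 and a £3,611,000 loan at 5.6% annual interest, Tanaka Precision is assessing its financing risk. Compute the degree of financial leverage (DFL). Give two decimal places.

Interest = £202,216.00.
DFL = EBIT ÷ (EBIT − I) = £1,665,000 ÷ (£1,665,000 − £202,216.00) = £1,665,000 ÷ £1,462,784.00 = 1.1382.

1.14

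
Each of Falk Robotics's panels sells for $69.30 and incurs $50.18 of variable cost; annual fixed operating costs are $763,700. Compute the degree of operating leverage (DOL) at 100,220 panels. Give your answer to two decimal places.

At 100,220 units, contribution = 100,220 × $19.12 = $1,916,206.40.
Operating income = contribution − fixed costs = $1,916,206.40 − $763,700 = $1,152,506.40.
Degree of operating leverage = $1,916,206.40 / $1,152,506.40 = 1.6626.

1.66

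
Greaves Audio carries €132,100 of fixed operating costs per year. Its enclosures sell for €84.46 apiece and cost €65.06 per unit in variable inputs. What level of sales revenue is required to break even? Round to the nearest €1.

Contribution margin per unit = €84.46 − €65.06 = €19.40, a CM ratio of €19.40 ÷ €84.46 = 0.2297.
Break-even sales = FC ÷ CM ratio = €132,100 × €84.46 / €19.40 = €575,112.

€575,112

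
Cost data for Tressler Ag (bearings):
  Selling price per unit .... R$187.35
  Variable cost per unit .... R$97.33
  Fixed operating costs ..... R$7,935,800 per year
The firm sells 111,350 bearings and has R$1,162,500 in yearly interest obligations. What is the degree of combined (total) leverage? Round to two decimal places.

At 111,350 units, contribution = 111,350 × R$90.02 = R$10,023,727.00.
EBIT = R$10,023,727.00 − R$7,935,800 = R$2,087,927.00. Interest = R$1,162,500.00, so EBIT − I = R$925,427.00.
Degree of total leverage = total CM / (EBIT − interest) = R$10,023,727.00 / R$925,427.00 = 10.8315.

10.83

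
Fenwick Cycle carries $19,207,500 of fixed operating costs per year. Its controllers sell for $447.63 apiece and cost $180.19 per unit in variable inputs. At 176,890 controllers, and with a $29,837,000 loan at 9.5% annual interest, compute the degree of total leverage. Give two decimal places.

1.87

Total contribution margin = 176,890 × $267.44 = $47,307,461.60.
Operating income = contribution − fixed costs = $47,307,461.60 − $19,207,500 = $28,099,961.60. Interest = $2,834,515.00.
DOL = $47,307,461.60 ÷ $28,099,961.60 = 1.6835; DFL = $28,099,961.60 ÷ $25,265,446.60 = 1.1122.
Combined leverage = 1.6835 × 1.1122 = 1.8724.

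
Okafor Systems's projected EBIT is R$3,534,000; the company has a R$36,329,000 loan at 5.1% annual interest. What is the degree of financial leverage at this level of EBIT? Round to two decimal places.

Annual interest charges come to R$1,852,779.00.
DFL = EBIT ÷ (EBIT − I) = R$3,534,000 ÷ (R$3,534,000 − R$1,852,779.00) = R$3,534,000 ÷ R$1,681,221.00 = 2.1020.

2.10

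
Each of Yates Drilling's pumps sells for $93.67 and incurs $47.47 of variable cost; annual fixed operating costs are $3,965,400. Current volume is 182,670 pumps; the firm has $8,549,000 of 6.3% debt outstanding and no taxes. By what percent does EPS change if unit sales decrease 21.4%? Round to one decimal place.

Total contribution margin = 182,670 × $46.20 = $8,439,354.00.
EBIT = $8,439,354.00 − $3,965,400 = $4,473,954.00.
After interest of $538,587.00, pre-tax earnings = $3,935,367.00.
Degree of combined leverage = contribution ÷ (EBIT − I) = $8,439,354.00 ÷ $3,935,367.00 = 2.1445.
EPS therefore changes by 2.1445 × (-21.4%) = -45.9%.

-45.9%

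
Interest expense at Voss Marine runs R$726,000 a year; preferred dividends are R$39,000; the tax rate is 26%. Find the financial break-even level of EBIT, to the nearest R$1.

Grossing the preferred dividend up to pre-tax terms: R$39,000 / (1 − 0.26) = R$52,702.70.
EPS = 0 when EBIT covers interest plus the pre-tax preferred burden: R$726,000 + R$52,702.70 = R$778,702.70.

R$778,703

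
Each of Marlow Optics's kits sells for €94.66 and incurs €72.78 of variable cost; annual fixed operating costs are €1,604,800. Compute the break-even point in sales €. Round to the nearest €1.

€6,942,887

CM per unit = €94.66 − €72.78 = €21.88; CM ratio = €21.88 / €94.66 = 0.2311.
Break-even sales = FC ÷ CM ratio = €1,604,800 × €94.66 / €21.88 = €6,942,887.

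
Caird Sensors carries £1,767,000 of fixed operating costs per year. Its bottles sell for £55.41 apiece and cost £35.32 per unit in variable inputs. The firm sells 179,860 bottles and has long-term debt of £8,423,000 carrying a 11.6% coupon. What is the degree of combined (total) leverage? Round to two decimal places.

4.16

Contribution at this volume is 179,860 × £20.09 = £3,613,387.40.
EBIT = £3,613,387.40 − £1,767,000 = £1,846,387.40. Interest = £977,068.00, so EBIT − I = £869,319.40.
Degree of total leverage = total CM / (EBIT − interest) = £3,613,387.40 / £869,319.40 = 4.1566.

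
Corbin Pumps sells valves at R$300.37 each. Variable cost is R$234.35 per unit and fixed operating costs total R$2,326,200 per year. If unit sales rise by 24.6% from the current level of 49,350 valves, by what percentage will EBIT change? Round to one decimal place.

+86.0%

Contribution at this volume is 49,350 × R$66.02 = R$3,258,087.00.
Subtracting fixed costs: EBIT = R$3,258,087.00 − R$2,326,200 = R$931,887.00.
DOL = contribution ÷ EBIT = R$3,258,087.00 ÷ R$931,887.00 = 3.4962.
Operating income changes by 3.4962 × +24.6% = +86.0%.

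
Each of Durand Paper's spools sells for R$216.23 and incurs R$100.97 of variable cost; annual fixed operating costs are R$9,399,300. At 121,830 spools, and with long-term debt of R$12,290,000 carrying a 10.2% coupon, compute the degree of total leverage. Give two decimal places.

At 121,830 units, contribution = 121,830 × R$115.26 = R$14,042,125.80.
Operating income = contribution − fixed costs = R$14,042,125.80 − R$9,399,300 = R$4,642,825.80. Interest = R$1,253,580.00, so EBIT − I = R$3,389,245.80.
DCL = contribution ÷ (EBIT − I) = R$14,042,125.80 ÷ R$3,389,245.80 = 4.1431.

4.14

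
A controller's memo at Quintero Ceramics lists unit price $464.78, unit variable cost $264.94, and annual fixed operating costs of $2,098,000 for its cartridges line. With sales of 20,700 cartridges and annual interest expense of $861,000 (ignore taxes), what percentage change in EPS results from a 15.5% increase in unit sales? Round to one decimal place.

+54.4%

Total contribution margin = 20,700 × $199.84 = $4,136,688.00.
Operating income = contribution − fixed costs = $4,136,688.00 − $2,098,000 = $2,038,688.00.
Interest = $861,000.00, so EBIT − I = $1,177,688.00.
DCL = total CM / (EBIT − I) = $4,136,688.00 / $1,177,688.00 = 3.5126.
EPS therefore changes by 3.5126 × (+15.5%) = +54.4%.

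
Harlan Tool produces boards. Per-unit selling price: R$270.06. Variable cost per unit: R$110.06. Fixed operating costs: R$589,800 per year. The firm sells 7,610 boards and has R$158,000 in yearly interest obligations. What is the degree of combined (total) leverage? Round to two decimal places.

Total contribution margin = 7,610 × R$160.00 = R$1,217,600.00.
Subtracting fixed costs: EBIT = R$1,217,600.00 − R$589,800 = R$627,800.00. Interest = R$158,000.00, so EBIT − I = R$469,800.00.
Degree of total leverage = total CM / (EBIT − interest) = R$1,217,600.00 / R$469,800.00 = 2.5917.

2.59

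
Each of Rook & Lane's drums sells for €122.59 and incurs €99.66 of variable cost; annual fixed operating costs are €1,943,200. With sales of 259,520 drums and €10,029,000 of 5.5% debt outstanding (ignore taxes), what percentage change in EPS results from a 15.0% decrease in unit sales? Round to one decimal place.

At 259,520 units, contribution = 259,520 × €22.93 = €5,950,793.60.
EBIT = €5,950,793.60 − €1,943,200 = €4,007,593.60.
After interest of €551,595.00, pre-tax earnings = €3,455,998.60.
DCL = total CM / (EBIT − I) = €5,950,793.60 / €3,455,998.60 = 1.7219.
EPS therefore changes by 1.7219 × (-15.0%) = -25.8%.

-25.8%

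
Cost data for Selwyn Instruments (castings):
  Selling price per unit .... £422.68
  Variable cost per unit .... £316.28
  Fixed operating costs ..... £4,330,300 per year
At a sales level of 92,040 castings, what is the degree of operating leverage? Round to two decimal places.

1.79

At 92,040 units, contribution = 92,040 × £106.40 = £9,793,056.00.
Subtracting fixed costs: EBIT = £9,793,056.00 − £4,330,300 = £5,462,756.00.
Degree of operating leverage = £9,793,056.00 / £5,462,756.00 = 1.7927.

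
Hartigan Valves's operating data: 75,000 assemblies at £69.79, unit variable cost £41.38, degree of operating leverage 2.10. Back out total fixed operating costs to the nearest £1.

£1,116,107

Contribution at this volume is 75,000 × £28.41 = £2,130,750.00.
DOL = contribution / EBIT, so EBIT = £2,130,750.00 / 2.10 = £1,014,642.86.
And FC = contribution − EBIT = £2,130,750.00 − £1,014,642.86 = £1,116,107.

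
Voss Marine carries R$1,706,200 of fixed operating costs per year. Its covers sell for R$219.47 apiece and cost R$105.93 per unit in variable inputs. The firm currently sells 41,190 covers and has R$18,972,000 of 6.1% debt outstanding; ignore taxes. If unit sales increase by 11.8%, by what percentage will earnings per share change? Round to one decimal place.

+30.4%

Total contribution margin = 41,190 × R$113.54 = R$4,676,712.60.
Operating income = contribution − fixed costs = R$4,676,712.60 − R$1,706,200 = R$2,970,512.60.
After interest of R$1,157,292.00, pre-tax earnings = R$1,813,220.60.
Degree of combined leverage = contribution ÷ (EBIT − I) = R$4,676,712.60 ÷ R$1,813,220.60 = 2.5792.
%ΔEPS = DCL × %ΔSales = 2.5792 × +11.8% = +30.4%.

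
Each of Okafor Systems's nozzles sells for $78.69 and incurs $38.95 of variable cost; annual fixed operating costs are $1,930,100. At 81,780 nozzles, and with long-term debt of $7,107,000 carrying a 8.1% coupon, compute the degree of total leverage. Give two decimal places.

At 81,780 units, contribution = 81,780 × $39.74 = $3,249,937.20.
Subtracting fixed costs: EBIT = $3,249,937.20 − $1,930,100 = $1,319,837.20. Interest = $575,667.00.
DOL = $3,249,937.20 ÷ $1,319,837.20 = 2.4624; DFL = $1,319,837.20 ÷ $744,170.20 = 1.7736.
Combined leverage = 2.4624 × 1.7736 = 4.3673.

4.37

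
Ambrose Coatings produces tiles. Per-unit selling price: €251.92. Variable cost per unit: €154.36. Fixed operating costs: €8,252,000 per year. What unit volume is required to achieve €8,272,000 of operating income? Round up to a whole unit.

Unit CM = price − variable cost = €251.92 − €154.36 = €97.56.
Required volume = (fixed costs + target profit) ÷ CM = (€8,252,000 + €8,272,000) ÷ €97.56 = 169,372.69, so 169,373 tiles.

169,373 tiles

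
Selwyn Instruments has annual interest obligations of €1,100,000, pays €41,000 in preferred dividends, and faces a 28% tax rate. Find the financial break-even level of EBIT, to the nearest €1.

€1,156,944

Grossing the preferred dividend up to pre-tax terms: €41,000 / (1 − 0.28) = €56,944.44.
Financial break-even EBIT = interest + D_p ÷ (1 − t) = €1,100,000 + €56,944.44 = €1,156,944.44.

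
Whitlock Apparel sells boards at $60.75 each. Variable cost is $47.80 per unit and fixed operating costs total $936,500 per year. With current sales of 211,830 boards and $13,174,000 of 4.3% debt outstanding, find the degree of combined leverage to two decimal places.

2.21

Contribution at this volume is 211,830 × $12.95 = $2,743,198.50.
Subtracting fixed costs: EBIT = $2,743,198.50 − $936,500 = $1,806,698.50. Interest = $566,482.00, so EBIT − I = $1,240,216.50.
Degree of total leverage = total CM / (EBIT − interest) = $2,743,198.50 / $1,240,216.50 = 2.2119.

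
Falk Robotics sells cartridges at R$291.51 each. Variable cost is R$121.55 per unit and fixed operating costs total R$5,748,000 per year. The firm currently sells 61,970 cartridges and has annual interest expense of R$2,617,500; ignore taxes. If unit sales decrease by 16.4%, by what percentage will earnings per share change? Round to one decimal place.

At 61,970 units, contribution = 61,970 × R$169.96 = R$10,532,421.20.
Operating income = contribution − fixed costs = R$10,532,421.20 − R$5,748,000 = R$4,784,421.20.
After interest of R$2,617,500.00, pre-tax earnings = R$2,166,921.20.
DCL = total CM / (EBIT − I) = R$10,532,421.20 / R$2,166,921.20 = 4.8605.
%ΔEPS = DCL × %ΔSales = 4.8605 × -16.4% = -79.7%.

-79.7%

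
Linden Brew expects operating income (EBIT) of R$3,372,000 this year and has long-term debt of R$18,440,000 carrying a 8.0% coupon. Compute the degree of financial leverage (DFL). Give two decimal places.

Interest = R$1,475,200.00.
DFL = EBIT ÷ (EBIT − I) = R$3,372,000 ÷ (R$3,372,000 − R$1,475,200.00) = R$3,372,000 ÷ R$1,896,800.00 = 1.7777.

1.78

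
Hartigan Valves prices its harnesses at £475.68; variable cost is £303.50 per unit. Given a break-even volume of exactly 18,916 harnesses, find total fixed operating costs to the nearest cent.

£3,256,956.88

Each unit contributes £475.68 − £303.50 = £172.18.
Fixed costs = break-even units × CM = 18,916 × £172.18 = £3,256,956.88.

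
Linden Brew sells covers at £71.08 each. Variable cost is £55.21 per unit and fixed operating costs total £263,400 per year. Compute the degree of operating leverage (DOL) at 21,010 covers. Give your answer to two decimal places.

4.76

Contribution at this volume is 21,010 × £15.87 = £333,428.70.
EBIT = £333,428.70 − £263,400 = £70,028.70.
Degree of operating leverage = £333,428.70 / £70,028.70 = 4.7613.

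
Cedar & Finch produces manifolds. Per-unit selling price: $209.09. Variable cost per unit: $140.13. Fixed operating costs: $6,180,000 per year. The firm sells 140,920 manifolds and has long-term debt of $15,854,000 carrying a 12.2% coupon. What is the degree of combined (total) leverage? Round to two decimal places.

Contribution at this volume is 140,920 × $68.96 = $9,717,843.20.
EBIT = $9,717,843.20 − $6,180,000 = $3,537,843.20. Interest = $1,934,188.00.
DOL = $9,717,843.20 ÷ $3,537,843.20 = 2.7468; DFL = $3,537,843.20 ÷ $1,603,655.20 = 2.2061.
Combined leverage = 2.7468 × 2.2061 = 6.0597.

6.06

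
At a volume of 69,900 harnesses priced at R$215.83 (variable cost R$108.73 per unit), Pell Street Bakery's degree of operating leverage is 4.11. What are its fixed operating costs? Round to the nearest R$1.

R$5,664,808

Contribution at this volume is 69,900 × R$107.10 = R$7,486,290.00.
Since DOL = CM ÷ EBIT, EBIT = R$7,486,290.00 ÷ 4.11 = R$1,821,481.75.
And FC = contribution − EBIT = R$7,486,290.00 − R$1,821,481.75 = R$5,664,808.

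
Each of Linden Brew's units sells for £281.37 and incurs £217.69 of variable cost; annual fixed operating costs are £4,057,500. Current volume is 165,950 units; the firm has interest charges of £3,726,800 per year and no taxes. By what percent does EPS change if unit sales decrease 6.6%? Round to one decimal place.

At 165,950 units, contribution = 165,950 × £63.68 = £10,567,696.00.
Subtracting fixed costs: EBIT = £10,567,696.00 − £4,057,500 = £6,510,196.00.
Interest = £3,726,800.00, so EBIT − I = £2,783,396.00.
Degree of combined leverage = contribution ÷ (EBIT − I) = £10,567,696.00 ÷ £2,783,396.00 = 3.7967.
EPS therefore changes by 3.7967 × (-6.6%) = -25.1%.

-25.1%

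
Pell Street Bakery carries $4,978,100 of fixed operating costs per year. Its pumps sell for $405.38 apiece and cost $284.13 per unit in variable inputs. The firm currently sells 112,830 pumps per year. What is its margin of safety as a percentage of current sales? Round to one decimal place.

63.6%

Unit CM = price − variable cost = $405.38 − $284.13 = $121.25. Break-even units = $4,978,100 ÷ $121.25 = 41,056.49; break-even revenue = 41,056.49 × $405.38 = $16,643,481.88.
Actual sales revenue = 112,830 × $405.38 = $45,739,025.40.
Margin of safety = ($45,739,025.40 − $16,643,481.88) ÷ $45,739,025.40 = 63.6%.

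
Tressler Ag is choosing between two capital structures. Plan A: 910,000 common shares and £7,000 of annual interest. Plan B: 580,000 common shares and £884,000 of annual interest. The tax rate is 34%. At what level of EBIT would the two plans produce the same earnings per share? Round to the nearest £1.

Set EPS_A = EPS_B: (EBIT − £7,000)(1 − 0.34) ÷ 910,000 = (EBIT − £884,000)(1 − 0.34) ÷ 580,000.
The (1 − t) factor cancels: (EBIT − 7,000) × 580,000 = (EBIT − 884,000) × 910,000.
Solving, EBIT = (884,000·910,000 − 7,000·580,000) / (910,000 − 580,000) = 800,380,000,000 / 330,000 = 2,425,393.94.

£2,425,394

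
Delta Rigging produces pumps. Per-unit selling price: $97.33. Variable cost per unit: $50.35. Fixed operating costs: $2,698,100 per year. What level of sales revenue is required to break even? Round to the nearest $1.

Contribution margin per unit = $97.33 − $50.35 = $46.98, a CM ratio of $46.98 ÷ $97.33 = 0.4827.
Break-even revenue = fixed costs × price ÷ CM = $2,698,100 × $97.33 ÷ $46.98 = $5,589,742.

$5,589,742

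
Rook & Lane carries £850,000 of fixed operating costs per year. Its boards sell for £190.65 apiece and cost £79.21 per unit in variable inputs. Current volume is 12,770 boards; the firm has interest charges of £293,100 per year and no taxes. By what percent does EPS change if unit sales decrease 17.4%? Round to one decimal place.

Total contribution margin = 12,770 × £111.44 = £1,423,088.80.
EBIT = £1,423,088.80 − £850,000 = £573,088.80.
Interest = £293,100.00, so EBIT − I = £279,988.80.
Degree of combined leverage = contribution ÷ (EBIT − I) = £1,423,088.80 ÷ £279,988.80 = 5.0827.
%ΔEPS = DCL × %ΔSales = 5.0827 × -17.4% = -88.4%.

-88.4%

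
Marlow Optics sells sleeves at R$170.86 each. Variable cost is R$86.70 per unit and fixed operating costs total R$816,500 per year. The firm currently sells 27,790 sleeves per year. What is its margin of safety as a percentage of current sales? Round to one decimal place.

Each unit contributes R$170.86 − R$86.70 = R$84.16. Break-even units = R$816,500 ÷ R$84.16 = 9,701.76; break-even revenue = 9,701.76 × R$170.86 = R$1,657,642.47.
Current sales = 27,790 × R$170.86 = R$4,748,199.40.
Margin of safety = (R$4,748,199.40 − R$1,657,642.47) ÷ R$4,748,199.40 = 65.1%.

65.1%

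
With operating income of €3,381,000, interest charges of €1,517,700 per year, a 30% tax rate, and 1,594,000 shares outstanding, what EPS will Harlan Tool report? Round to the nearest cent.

€0.82

Pre-tax income = €3,381,000 − €1,517,700.00 = €1,863,300.00.
Net income = €1,863,300.00 × (1 − 0.30) = €1,304,310.00.
EPS = €1,304,310.00 ÷ 1,594,000 = €0.82.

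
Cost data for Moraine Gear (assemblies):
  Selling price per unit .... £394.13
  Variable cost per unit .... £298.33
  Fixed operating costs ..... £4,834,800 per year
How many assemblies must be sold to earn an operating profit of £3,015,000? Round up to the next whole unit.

81,940 assemblies

Unit CM = price − variable cost = £394.13 − £298.33 = £95.80.
Units = (FC + target) / CM = (£4,834,800 + £3,015,000) / £95.80 = 81,939.46, so 81,940 assemblies.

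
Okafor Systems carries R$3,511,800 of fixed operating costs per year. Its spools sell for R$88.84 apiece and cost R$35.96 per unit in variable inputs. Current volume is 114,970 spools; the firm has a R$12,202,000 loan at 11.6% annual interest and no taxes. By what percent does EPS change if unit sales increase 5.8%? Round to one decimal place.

Contribution at this volume is 114,970 × R$52.88 = R$6,079,613.60.
Operating income = contribution − fixed costs = R$6,079,613.60 − R$3,511,800 = R$2,567,813.60.
After interest of R$1,415,432.00, pre-tax earnings = R$1,152,381.60.
Degree of combined leverage = contribution ÷ (EBIT − I) = R$6,079,613.60 ÷ R$1,152,381.60 = 5.2757.
%ΔEPS = DCL × %ΔSales = 5.2757 × +5.8% = +30.6%.

+30.6%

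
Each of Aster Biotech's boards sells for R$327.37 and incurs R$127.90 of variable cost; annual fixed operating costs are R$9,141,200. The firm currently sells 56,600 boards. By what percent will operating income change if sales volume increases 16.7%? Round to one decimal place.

Contribution at this volume is 56,600 × R$199.47 = R$11,290,002.00.
EBIT = R$11,290,002.00 − R$9,141,200 = R$2,148,802.00.
DOL = contribution ÷ EBIT = R$11,290,002.00 ÷ R$2,148,802.00 = 5.2541.
So EBIT moves 5.2541 × (+16.7%) = +87.7%.

+87.7%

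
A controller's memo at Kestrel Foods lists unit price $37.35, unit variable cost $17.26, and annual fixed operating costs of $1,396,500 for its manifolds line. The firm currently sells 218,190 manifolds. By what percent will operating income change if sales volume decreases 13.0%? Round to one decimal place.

-19.1%

Total contribution margin = 218,190 × $20.09 = $4,383,437.10.
Subtracting fixed costs: EBIT = $4,383,437.10 − $1,396,500 = $2,986,937.10.
So DOL = total CM / EBIT = $4,383,437.10 / $2,986,937.10 = 1.4675.
%ΔEBIT = DOL × %ΔSales = 1.4675 × -13.0% = -19.1%.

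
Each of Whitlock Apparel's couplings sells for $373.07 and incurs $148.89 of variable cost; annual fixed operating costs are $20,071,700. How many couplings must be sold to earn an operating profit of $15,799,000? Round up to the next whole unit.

Each unit contributes $373.07 − $148.89 = $224.18.
Required volume = (fixed costs + target profit) ÷ CM = ($20,071,700 + $15,799,000) ÷ $224.18 = 160,008.48, so 160,009 couplings.

160,009 couplings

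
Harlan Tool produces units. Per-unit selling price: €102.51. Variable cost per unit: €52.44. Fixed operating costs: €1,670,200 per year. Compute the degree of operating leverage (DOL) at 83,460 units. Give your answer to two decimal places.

1.67

Contribution at this volume is 83,460 × €50.07 = €4,178,842.20.
EBIT = €4,178,842.20 − €1,670,200 = €2,508,642.20.
Degree of operating leverage = €4,178,842.20 / €2,508,642.20 = 1.6658.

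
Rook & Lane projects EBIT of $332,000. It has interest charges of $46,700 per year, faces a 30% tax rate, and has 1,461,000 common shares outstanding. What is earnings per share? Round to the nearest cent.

$0.14

Interest = $46,700.00, so EBT = $332,000 − $46,700.00 = $285,300.00.
Net income = $285,300.00 × (1 − 0.30) = $199,710.00.
Per share: $199,710.00 / 1,461,000 shares = $0.14.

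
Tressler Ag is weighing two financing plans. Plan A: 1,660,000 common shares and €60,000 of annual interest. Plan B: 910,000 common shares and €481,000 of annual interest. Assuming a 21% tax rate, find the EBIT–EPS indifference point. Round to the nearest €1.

At indifference, (EBIT − 60,000)(1 − t)/1,660,000 = (EBIT − 481,000)(1 − t)/910,000.
The (1 − t) factor cancels: (EBIT − 60,000) × 910,000 = (EBIT − 481,000) × 1,660,000.
EBIT × (1,660,000 − 910,000) = 481,000 × 1,660,000 − 60,000 × 910,000 = 743,860,000,000, so EBIT = 743,860,000,000 ÷ 750,000 = 991,813.33.

€991,813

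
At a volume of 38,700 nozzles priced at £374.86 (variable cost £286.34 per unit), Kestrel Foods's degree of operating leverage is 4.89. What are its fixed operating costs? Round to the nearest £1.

At 38,700 units, contribution = 38,700 × £88.52 = £3,425,724.00.
DOL = contribution / EBIT, so EBIT = £3,425,724.00 / 4.89 = £700,557.06.
And FC = contribution − EBIT = £3,425,724.00 − £700,557.06 = £2,725,167.

£2,725,167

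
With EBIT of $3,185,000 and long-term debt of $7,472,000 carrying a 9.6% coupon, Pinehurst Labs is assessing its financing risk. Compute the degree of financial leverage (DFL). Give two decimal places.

Annual interest charges come to $717,312.00.
Degree of financial leverage = EBIT / (EBIT − interest) = $3,185,000 / $2,467,688.00 = 1.2907.

1.29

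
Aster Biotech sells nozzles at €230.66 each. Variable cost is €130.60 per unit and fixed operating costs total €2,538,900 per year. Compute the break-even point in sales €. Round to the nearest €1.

€5,852,715

CM per unit = €230.66 − €130.60 = €100.06; CM ratio = €100.06 / €230.66 = 0.4338.
Break-even sales = FC ÷ CM ratio = €2,538,900 × €230.66 / €100.06 = €5,852,715.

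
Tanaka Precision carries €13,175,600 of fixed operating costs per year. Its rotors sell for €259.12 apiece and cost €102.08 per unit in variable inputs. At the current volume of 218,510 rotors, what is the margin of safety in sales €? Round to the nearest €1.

Contribution margin per unit = €259.12 − €102.08 = €157.04. Break-even units = €13,175,600 ÷ €157.04 = 83,899.64; break-even revenue = 83,899.64 × €259.12 = €21,740,075.60.
Actual sales revenue = 218,510 × €259.12 = €56,620,311.20.
Margin of safety = €56,620,311.20 − €21,740,075.60 = €34,880,236.

€34,880,236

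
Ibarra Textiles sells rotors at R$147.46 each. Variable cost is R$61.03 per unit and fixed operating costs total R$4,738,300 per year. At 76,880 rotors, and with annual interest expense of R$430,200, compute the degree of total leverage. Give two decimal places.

4.50

Contribution at this volume is 76,880 × R$86.43 = R$6,644,738.40.
EBIT = R$6,644,738.40 − R$4,738,300 = R$1,906,438.40. Interest = R$430,200.00.
DOL = R$6,644,738.40 ÷ R$1,906,438.40 = 3.4854; DFL = R$1,906,438.40 ÷ R$1,476,238.40 = 1.2914.
DCL = DOL × DFL = 3.4854 × 1.2914 = 4.5010.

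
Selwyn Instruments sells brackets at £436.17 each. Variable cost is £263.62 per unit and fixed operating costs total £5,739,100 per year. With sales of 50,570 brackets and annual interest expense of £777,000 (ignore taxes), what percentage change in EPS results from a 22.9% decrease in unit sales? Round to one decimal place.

-90.4%

At 50,570 units, contribution = 50,570 × £172.55 = £8,725,853.50.
Subtracting fixed costs: EBIT = £8,725,853.50 − £5,739,100 = £2,986,753.50.
After interest of £777,000.00, pre-tax earnings = £2,209,753.50.
Degree of combined leverage = contribution ÷ (EBIT − I) = £8,725,853.50 ÷ £2,209,753.50 = 3.9488.
EPS therefore changes by 3.9488 × (-22.9%) = -90.4%.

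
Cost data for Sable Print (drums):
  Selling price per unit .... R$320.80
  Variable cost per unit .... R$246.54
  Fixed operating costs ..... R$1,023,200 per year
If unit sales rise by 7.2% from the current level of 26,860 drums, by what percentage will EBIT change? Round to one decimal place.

At 26,860 units, contribution = 26,860 × R$74.26 = R$1,994,623.60.
Subtracting fixed costs: EBIT = R$1,994,623.60 − R$1,023,200 = R$971,423.60.
So DOL = total CM / EBIT = R$1,994,623.60 / R$971,423.60 = 2.0533.
So EBIT moves 2.0533 × (+7.2%) = +14.8%.

+14.8%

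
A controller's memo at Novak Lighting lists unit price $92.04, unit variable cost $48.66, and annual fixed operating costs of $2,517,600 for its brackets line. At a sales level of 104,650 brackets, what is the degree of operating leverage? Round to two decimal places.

Contribution at this volume is 104,650 × $43.38 = $4,539,717.00.
Subtracting fixed costs: EBIT = $4,539,717.00 − $2,517,600 = $2,022,117.00.
So DOL = total CM / EBIT = $4,539,717.00 / $2,022,117.00 = 2.2450.

2.25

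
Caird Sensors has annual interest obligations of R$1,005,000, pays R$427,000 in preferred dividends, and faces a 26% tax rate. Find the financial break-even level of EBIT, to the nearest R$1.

Preferred dividends are paid after tax, so their pre-tax equivalent is R$427,000 ÷ (1 − 0.26) = R$577,027.03.
Financial break-even EBIT = interest + D_p ÷ (1 − t) = R$1,005,000 + R$577,027.03 = R$1,582,027.03.

R$1,582,027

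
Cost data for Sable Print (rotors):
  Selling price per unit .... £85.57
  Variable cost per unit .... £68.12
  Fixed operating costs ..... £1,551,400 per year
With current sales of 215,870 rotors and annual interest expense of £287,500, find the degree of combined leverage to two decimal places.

1.95

Total contribution margin = 215,870 × £17.45 = £3,766,931.50.
Operating income = contribution − fixed costs = £3,766,931.50 − £1,551,400 = £2,215,531.50. Interest = £287,500.00, so EBIT − I = £1,928,031.50.
Degree of total leverage = total CM / (EBIT − interest) = £3,766,931.50 / £1,928,031.50 = 1.9538.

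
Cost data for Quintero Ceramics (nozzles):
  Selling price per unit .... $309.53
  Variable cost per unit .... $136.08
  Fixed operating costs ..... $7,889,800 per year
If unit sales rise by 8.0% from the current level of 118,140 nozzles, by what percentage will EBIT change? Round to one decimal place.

Contribution at this volume is 118,140 × $173.45 = $20,491,383.00.
Operating income = contribution − fixed costs = $20,491,383.00 − $7,889,800 = $12,601,583.00.
Degree of operating leverage = $20,491,383.00 / $12,601,583.00 = 1.6261.
Operating income changes by 1.6261 × +8.0% = +13.0%.

+13.0%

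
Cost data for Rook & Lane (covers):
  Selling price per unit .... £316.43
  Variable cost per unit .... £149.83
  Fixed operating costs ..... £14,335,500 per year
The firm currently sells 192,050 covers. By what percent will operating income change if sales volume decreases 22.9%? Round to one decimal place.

Total contribution margin = 192,050 × £166.60 = £31,995,530.00.
Operating income = contribution − fixed costs = £31,995,530.00 − £14,335,500 = £17,660,030.00.
So DOL = total CM / EBIT = £31,995,530.00 / £17,660,030.00 = 1.8117.
%ΔEBIT = DOL × %ΔSales = 1.8117 × -22.9% = -41.5%.

-41.5%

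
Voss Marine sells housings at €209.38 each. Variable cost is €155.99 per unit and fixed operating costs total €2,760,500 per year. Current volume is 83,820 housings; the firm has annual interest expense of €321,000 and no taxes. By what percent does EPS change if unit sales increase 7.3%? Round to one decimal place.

+23.4%

At 83,820 units, contribution = 83,820 × €53.39 = €4,475,149.80.
Operating income = contribution − fixed costs = €4,475,149.80 − €2,760,500 = €1,714,649.80.
After interest of €321,000.00, pre-tax earnings = €1,393,649.80.
DCL = total CM / (EBIT − I) = €4,475,149.80 / €1,393,649.80 = 3.2111.
%ΔEPS = DCL × %ΔSales = 3.2111 × +7.3% = +23.4%.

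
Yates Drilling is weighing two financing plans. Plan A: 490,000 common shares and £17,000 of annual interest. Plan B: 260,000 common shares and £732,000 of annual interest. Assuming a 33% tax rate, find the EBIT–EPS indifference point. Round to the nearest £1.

At indifference, (EBIT − 17,000)(1 − t)/490,000 = (EBIT − 732,000)(1 − t)/260,000.
The (1 − t) factor cancels: (EBIT − 17,000) × 260,000 = (EBIT − 732,000) × 490,000.
Solving, EBIT = (732,000·490,000 − 17,000·260,000) / (490,000 − 260,000) = 354,260,000,000 / 230,000 = 1,540,260.87.

£1,540,261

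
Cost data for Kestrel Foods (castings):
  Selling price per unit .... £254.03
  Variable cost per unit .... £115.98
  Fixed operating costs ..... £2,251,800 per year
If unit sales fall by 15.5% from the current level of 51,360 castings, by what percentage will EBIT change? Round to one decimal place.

-22.7%

At 51,360 units, contribution = 51,360 × £138.05 = £7,090,248.00.
Subtracting fixed costs: EBIT = £7,090,248.00 − £2,251,800 = £4,838,448.00.
So DOL = total CM / EBIT = £7,090,248.00 / £4,838,448.00 = 1.4654.
%ΔEBIT = DOL × %ΔSales = 1.4654 × -15.5% = -22.7%.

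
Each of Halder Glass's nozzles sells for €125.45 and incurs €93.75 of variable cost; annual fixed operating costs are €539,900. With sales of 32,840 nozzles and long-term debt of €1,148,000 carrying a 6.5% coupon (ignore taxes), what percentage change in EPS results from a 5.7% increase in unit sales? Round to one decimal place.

+13.9%

Total contribution margin = 32,840 × €31.70 = €1,041,028.00.
Subtracting fixed costs: EBIT = €1,041,028.00 − €539,900 = €501,128.00.
Interest = €74,620.00, so EBIT − I = €426,508.00.
DCL = total CM / (EBIT − I) = €1,041,028.00 / €426,508.00 = 2.4408.
%ΔEPS = DCL × %ΔSales = 2.4408 × +5.7% = +13.9%.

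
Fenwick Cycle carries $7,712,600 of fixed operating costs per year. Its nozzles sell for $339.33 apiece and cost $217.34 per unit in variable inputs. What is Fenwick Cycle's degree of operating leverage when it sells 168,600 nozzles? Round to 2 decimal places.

1.60

At 168,600 units, contribution = 168,600 × $121.99 = $20,567,514.00.
Subtracting fixed costs: EBIT = $20,567,514.00 − $7,712,600 = $12,854,914.00.
Degree of operating leverage = $20,567,514.00 / $12,854,914.00 = 1.6000.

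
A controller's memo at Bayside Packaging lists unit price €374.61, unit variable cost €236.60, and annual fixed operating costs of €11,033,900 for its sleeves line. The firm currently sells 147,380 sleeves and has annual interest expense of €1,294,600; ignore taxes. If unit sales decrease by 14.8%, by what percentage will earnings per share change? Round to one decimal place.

-37.6%

Total contribution margin = 147,380 × €138.01 = €20,339,913.80.
Subtracting fixed costs: EBIT = €20,339,913.80 − €11,033,900 = €9,306,013.80.
Interest = €1,294,600.00, so EBIT − I = €8,011,413.80.
DCL = total CM / (EBIT − I) = €20,339,913.80 / €8,011,413.80 = 2.5389.
EPS therefore changes by 2.5389 × (-14.8%) = -37.6%.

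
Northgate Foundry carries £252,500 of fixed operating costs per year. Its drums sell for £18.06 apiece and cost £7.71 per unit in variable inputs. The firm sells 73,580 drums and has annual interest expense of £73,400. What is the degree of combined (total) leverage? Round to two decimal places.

Contribution at this volume is 73,580 × £10.35 = £761,553.00.
Operating income = contribution − fixed costs = £761,553.00 − £252,500 = £509,053.00. Interest = £73,400.00, so EBIT − I = £435,653.00.
DCL = contribution ÷ (EBIT − I) = £761,553.00 ÷ £435,653.00 = 1.7481.

1.75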